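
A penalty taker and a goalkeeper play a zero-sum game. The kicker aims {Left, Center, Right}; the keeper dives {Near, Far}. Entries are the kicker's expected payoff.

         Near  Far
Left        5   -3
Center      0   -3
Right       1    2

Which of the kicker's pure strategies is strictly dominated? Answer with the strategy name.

Center

Right gives a strictly higher payoff than Center against every column: 1 > 0, 2 > -3.
So Center is strictly dominated and the kicker never plays it.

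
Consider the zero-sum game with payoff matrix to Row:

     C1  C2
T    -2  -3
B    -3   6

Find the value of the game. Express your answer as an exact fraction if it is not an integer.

-21/10

Row minima: T → -3, B → -3; maximin = -3.
Column maxima: C1 → -2, C2 → 6; minimax = -2.
-3 ≠ -2, so there is no saddle point; optimal play is mixed.
Let Row play T with probability p. Expected payoff against C1: (-2)p + (-3)(1−p) = p − 3; against C2: (-3)p + 6(1−p) = −9p + 6.
Setting these equal: p − 3 = −9p + 6 ⇒ 10p = 9 ⇒ p = 9/10, and the value is (1)·(9/10) − 3 = -21/10.
For Column: with q = P(C1), equating T's and B's payoffs gives q − 3 = −9q + 6 ⇒ q = 9/10.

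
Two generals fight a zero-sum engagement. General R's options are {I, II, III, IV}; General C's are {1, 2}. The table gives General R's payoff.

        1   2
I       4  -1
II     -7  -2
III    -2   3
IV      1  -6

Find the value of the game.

Row minima: I → -1, II → -7, III → -2, IV → -6; maximin = -1.
Column maxima: 1 → 4, 2 → 3; minimax = 3.
-1 ≠ 3, so there is no saddle point; optimal play is mixed.
II is strictly dominated by I, so General R never plays it.
IV is strictly dominated by I, so General R never plays it.
On the remaining 2×2 (I, III vs 1, 2):
Let General R play I with probability p. Expected payoff against 1: 4p + (-2)(1−p) = 6p − 2; against 2: (-1)p + 3(1−p) = −4p + 3.
Setting these equal: 6p − 2 = −4p + 3 ⇒ 10p = 5 ⇒ p = 1/2, and the value is (6)·(1/2) − 2 = 1.
For General C: with q = P(1), equating I's and III's payoffs gives 5q − 1 = −5q + 3 ⇒ q = 2/5.

1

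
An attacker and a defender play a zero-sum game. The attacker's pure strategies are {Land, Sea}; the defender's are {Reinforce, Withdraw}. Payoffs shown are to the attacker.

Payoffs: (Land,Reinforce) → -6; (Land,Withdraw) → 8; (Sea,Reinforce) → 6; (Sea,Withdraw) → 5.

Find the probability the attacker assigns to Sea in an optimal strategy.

14/15

Row minima: Land → -6, Sea → 5; maximin = 5.
Column maxima: Reinforce → 6, Withdraw → 8; minimax = 6.
5 ≠ 6, so there is no saddle point; optimal play is mixed.
Let the attacker play Land with probability p. Expected payoff against Reinforce: (-6)p + 6(1−p) = −12p + 6; against Withdraw: 8p + 5(1−p) = 3p + 5.
Setting these equal: −12p + 6 = 3p + 5 ⇒ −15p = -1 ⇒ p = 1/15, and the value is (-12)·(1/15) + 6 = 26/5.
For the defender: with q = P(Reinforce), equating Land's and Sea's payoffs gives −14q + 8 = q + 5 ⇒ q = 1/5.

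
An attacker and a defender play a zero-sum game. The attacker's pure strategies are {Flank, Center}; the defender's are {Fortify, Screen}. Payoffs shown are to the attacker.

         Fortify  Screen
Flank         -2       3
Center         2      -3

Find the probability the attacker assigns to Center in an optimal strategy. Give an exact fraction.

1/2

Row minima: Flank → -2, Center → -3; maximin = -2.
Column maxima: Fortify → 2, Screen → 3; minimax = 2.
-2 ≠ 2, so there is no saddle point; optimal play is mixed.
Let the attacker play Flank with probability p. Expected payoff against Fortify: (-2)p + 2(1−p) = −4p + 2; against Screen: 3p + (-3)(1−p) = 6p − 3.
Setting these equal: −4p + 2 = 6p − 3 ⇒ −10p = -5 ⇒ p = 1/2, and the value is (-4)·(1/2) + 2 = 0.
For the defender: with q = P(Fortify), equating Flank's and Center's payoffs gives −5q + 3 = 5q − 3 ⇒ q = 3/5.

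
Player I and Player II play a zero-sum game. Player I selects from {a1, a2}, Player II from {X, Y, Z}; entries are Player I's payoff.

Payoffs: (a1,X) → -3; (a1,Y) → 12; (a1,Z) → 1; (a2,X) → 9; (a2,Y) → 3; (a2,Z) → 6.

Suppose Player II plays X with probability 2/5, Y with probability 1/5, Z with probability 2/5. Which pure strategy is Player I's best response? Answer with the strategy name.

a2

Expected payoff of a1: (2/5)·(-3) + (1/5)·12 + (2/5)·1 = 8/5.
Expected payoff of a2: (2/5)·9 + (1/5)·3 + (2/5)·6 = 33/5.
The largest is 33/5, so Player I's best response is a2.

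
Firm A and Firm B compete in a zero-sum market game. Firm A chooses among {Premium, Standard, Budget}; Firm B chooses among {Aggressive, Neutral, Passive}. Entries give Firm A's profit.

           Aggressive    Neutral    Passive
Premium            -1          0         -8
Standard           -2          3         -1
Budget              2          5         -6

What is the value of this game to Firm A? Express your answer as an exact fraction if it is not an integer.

-14/9

Row minima: Premium → -8, Standard → -2, Budget → -6; maximin = -2.
Column maxima: Aggressive → 2, Neutral → 5, Passive → -1; minimax = -1.
-2 ≠ -1, so there is no saddle point; optimal play is mixed.
Premium is strictly dominated by Budget, so Firm A never plays it.
Neutral is strictly dominated by Aggressive (it gives Firm A strictly more in every row), so Firm B never plays it.
On the remaining 2×2 (Standard, Budget vs Aggressive, Passive):
Let Firm A play Standard with probability p. Expected payoff against Aggressive: (-2)p + 2(1−p) = −4p + 2; against Passive: (-1)p + (-6)(1−p) = 5p − 6.
Setting these equal: −4p + 2 = 5p − 6 ⇒ −9p = -8 ⇒ p = 8/9, and the value is (-4)·(8/9) + 2 = -14/9.
For Firm B: with q = P(Aggressive), equating Standard's and Budget's payoffs gives −q − 1 = 8q − 6 ⇒ q = 5/9.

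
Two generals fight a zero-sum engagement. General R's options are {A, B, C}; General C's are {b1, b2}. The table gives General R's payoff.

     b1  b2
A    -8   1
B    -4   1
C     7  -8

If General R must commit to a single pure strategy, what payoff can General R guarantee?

-4

Row minima: A → -8, B → -4, C → -8.
The best of these is -4.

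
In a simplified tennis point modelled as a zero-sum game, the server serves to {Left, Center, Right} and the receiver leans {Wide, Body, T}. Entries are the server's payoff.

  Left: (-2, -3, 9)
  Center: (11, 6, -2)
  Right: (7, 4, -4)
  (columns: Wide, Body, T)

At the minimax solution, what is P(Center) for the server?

Row minima: Left → -3, Center → -2, Right → -4; maximin = -2.
Column maxima: Wide → 11, Body → 6, T → 9; minimax = 6.
-2 ≠ 6, so there is no saddle point; optimal play is mixed.
Right is strictly dominated by Center, so the server never plays it.
Wide is strictly dominated by Body (it gives the server strictly more in every row), so the receiver never plays it.
On the remaining 2×2 (Left, Center vs Body, T):
Let the server play Left with probability p. Expected payoff against Body: (-3)p + 6(1−p) = −9p + 6; against T: 9p + (-2)(1−p) = 11p − 2.
Setting these equal: −9p + 6 = 11p − 2 ⇒ −20p = -8 ⇒ p = 2/5, and the value is (-9)·(2/5) + 6 = 12/5.
For the receiver: with q = P(Body), equating Left's and Center's payoffs gives −12q + 9 = 8q − 2 ⇒ q = 11/20.

3/5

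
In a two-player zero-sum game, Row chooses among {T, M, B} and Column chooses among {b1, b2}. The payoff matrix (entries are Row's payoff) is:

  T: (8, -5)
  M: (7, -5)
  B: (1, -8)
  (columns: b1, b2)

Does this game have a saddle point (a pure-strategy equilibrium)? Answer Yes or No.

Row minima: T → -5, M → -5, B → -8; maximin = -5.
Column maxima: b1 → 8, b2 → -5; minimax = -5.
maximin = minimax = -5, so a saddle point exists.

Yes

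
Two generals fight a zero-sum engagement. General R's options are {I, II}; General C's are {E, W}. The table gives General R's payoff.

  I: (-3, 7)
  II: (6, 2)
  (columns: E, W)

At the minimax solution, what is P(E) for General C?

5/14

Row minima: I → -3, II → 2; maximin = 2.
Column maxima: E → 6, W → 7; minimax = 6.
2 ≠ 6, so there is no saddle point; optimal play is mixed.
Let General R play I with probability p. Expected payoff against E: (-3)p + 6(1−p) = −9p + 6; against W: 7p + 2(1−p) = 5p + 2.
Setting these equal: −9p + 6 = 5p + 2 ⇒ −14p = -4 ⇒ p = 2/7, and the value is (-9)·(2/7) + 6 = 24/7.
For General C: with q = P(E), equating I's and II's payoffs gives −10q + 7 = 4q + 2 ⇒ q = 5/14.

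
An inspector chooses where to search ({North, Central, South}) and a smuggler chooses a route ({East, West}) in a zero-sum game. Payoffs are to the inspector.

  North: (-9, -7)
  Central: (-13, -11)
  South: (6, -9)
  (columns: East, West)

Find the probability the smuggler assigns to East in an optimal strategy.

Row minima: North → -9, Central → -13, South → -9; maximin = -9.
Column maxima: East → 6, West → -7; minimax = -7.
-9 ≠ -7, so there is no saddle point; optimal play is mixed.
Central is strictly dominated by North, so the inspector never plays it.
On the remaining 2×2 (North, South vs East, West):
Let the inspector play North with probability p. Expected payoff against East: (-9)p + 6(1−p) = −15p + 6; against West: (-7)p + (-9)(1−p) = 2p − 9.
Setting these equal: −15p + 6 = 2p − 9 ⇒ −17p = -15 ⇒ p = 15/17, and the value is (-15)·(15/17) + 6 = -123/17.
For the smuggler: with q = P(East), equating North's and South's payoffs gives −2q − 7 = 15q − 9 ⇒ q = 2/17.

2/17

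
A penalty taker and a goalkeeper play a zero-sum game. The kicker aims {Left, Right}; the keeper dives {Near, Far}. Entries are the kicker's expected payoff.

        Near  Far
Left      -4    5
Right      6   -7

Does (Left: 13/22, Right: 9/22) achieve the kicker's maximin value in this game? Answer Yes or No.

Yes

Against Near this mix gives (13/22)·(-4) + (9/22)·6 = 1/11.
Against Far this mix gives (13/22)·5 + (9/22)·(-7) = 1/11.
All of the keeper's active replies (Near, Far) yield 1/11, and no column does worse for the kicker. The mix makes the keeper indifferent and guarantees 1/11, so it is optimal.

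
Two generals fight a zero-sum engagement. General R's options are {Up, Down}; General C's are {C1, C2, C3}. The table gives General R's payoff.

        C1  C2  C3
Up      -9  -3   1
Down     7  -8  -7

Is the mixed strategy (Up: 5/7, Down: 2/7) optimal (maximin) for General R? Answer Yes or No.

Against C1 this mix gives (5/7)·(-9) + (2/7)·7 = -31/7.
Against C2 this mix gives (5/7)·(-3) + (2/7)·(-8) = -31/7.
Against C3 this mix gives (5/7)·1 + (2/7)·(-7) = -9/7.
All of General C's active replies (C1, C2) yield -31/7, and no column does worse for General R. The mix makes General C indifferent and guarantees -31/7, so it is optimal.

Yes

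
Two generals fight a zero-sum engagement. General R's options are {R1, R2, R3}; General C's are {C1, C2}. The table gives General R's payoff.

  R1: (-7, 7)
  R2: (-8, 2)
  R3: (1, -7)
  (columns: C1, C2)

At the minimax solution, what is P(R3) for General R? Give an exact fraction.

7/11

Row minima: R1 → -7, R2 → -8, R3 → -7; maximin = -7.
Column maxima: C1 → 1, C2 → 7; minimax = 1.
-7 ≠ 1, so there is no saddle point; optimal play is mixed.
R2 is strictly dominated by R1, so General R never plays it.
On the remaining 2×2 (R1, R3 vs C1, C2):
Let General R play R1 with probability p. Expected payoff against C1: (-7)p + 1(1−p) = −8p + 1; against C2: 7p + (-7)(1−p) = 14p − 7.
Setting these equal: −8p + 1 = 14p − 7 ⇒ −22p = -8 ⇒ p = 4/11, and the value is (-8)·(4/11) + 1 = -21/11.
For General C: with q = P(C1), equating R1's and R3's payoffs gives −14q + 7 = 8q − 7 ⇒ q = 7/11.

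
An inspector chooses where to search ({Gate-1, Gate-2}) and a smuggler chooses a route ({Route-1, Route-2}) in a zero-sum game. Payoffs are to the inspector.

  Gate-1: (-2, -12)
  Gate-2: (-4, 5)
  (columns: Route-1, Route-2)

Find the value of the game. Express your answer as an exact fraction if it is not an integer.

-58/19

Row minima: Gate-1 → -12, Gate-2 → -4; maximin = -4.
Column maxima: Route-1 → -2, Route-2 → 5; minimax = -2.
-4 ≠ -2, so there is no saddle point; optimal play is mixed.
Let the inspector play Gate-1 with probability p. Expected payoff against Route-1: (-2)p + (-4)(1−p) = 2p − 4; against Route-2: (-12)p + 5(1−p) = −17p + 5.
Setting these equal: 2p − 4 = −17p + 5 ⇒ 19p = 9 ⇒ p = 9/19, and the value is (2)·(9/19) − 4 = -58/19.
For the smuggler: with q = P(Route-1), equating Gate-1's and Gate-2's payoffs gives 10q − 12 = −9q + 5 ⇒ q = 17/19.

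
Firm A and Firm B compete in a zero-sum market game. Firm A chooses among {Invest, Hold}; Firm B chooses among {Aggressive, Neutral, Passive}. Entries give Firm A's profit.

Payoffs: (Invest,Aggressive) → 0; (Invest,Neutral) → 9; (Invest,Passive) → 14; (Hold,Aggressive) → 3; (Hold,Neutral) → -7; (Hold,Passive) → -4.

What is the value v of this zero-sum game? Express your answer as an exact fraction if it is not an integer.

27/19

Row minima: Invest → 0, Hold → -7; maximin = 0.
Column maxima: Aggressive → 3, Neutral → 9, Passive → 14; minimax = 3.
0 ≠ 3, so there is no saddle point; optimal play is mixed.
Passive is strictly dominated by Neutral (it gives Firm A strictly more in every row), so Firm B never plays it.
On the remaining 2×2 (Invest, Hold vs Aggressive, Neutral):
Let Firm A play Invest with probability p. Expected payoff against Aggressive: 0p + 3(1−p) = −3p + 3; against Neutral: 9p + (-7)(1−p) = 16p − 7.
Setting these equal: −3p + 3 = 16p − 7 ⇒ −19p = -10 ⇒ p = 10/19, and the value is (-3)·(10/19) + 3 = 27/19.
For Firm B: with q = P(Aggressive), equating Invest's and Hold's payoffs gives −9q + 9 = 10q − 7 ⇒ q = 16/19.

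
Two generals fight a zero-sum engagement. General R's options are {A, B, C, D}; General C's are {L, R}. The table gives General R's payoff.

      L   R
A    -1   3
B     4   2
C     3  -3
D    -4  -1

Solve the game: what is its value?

7/3

Row minima: A → -1, B → 2, C → -3, D → -4; maximin = 2.
Column maxima: L → 4, R → 3; minimax = 3.
2 ≠ 3, so there is no saddle point; optimal play is mixed.
C is strictly dominated by B, so General R never plays it.
D is strictly dominated by A, so General R never plays it.
On the remaining 2×2 (A, B vs L, R):
Let General R play A with probability p. Expected payoff against L: (-1)p + 4(1−p) = −5p + 4; against R: 3p + 2(1−p) = p + 2.
Setting these equal: −5p + 4 = p + 2 ⇒ −6p = -2 ⇒ p = 1/3, and the value is (-5)·(1/3) + 4 = 7/3.
For General C: with q = P(L), equating A's and B's payoffs gives −4q + 3 = 2q + 2 ⇒ q = 1/6.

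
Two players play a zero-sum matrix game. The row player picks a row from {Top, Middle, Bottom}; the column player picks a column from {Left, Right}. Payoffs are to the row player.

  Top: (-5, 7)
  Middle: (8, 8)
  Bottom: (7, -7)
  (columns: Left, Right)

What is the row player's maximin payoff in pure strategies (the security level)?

8

Row minima: Top → -5, Middle → 8, Bottom → -7.
The best of these is 8.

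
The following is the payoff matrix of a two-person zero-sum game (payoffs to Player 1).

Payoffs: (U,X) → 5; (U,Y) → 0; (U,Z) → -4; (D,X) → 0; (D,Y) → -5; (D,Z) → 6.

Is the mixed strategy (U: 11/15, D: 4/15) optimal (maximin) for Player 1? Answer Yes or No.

Yes

Against X this mix gives (11/15)·5 + (4/15)·0 = 11/3.
Against Y this mix gives (11/15)·0 + (4/15)·(-5) = -4/3.
Against Z this mix gives (11/15)·(-4) + (4/15)·6 = -4/3.
All of Player 2's active replies (Y, Z) yield -4/3, and no column does worse for Player 1. The mix makes Player 2 indifferent and guarantees -4/3, so it is optimal.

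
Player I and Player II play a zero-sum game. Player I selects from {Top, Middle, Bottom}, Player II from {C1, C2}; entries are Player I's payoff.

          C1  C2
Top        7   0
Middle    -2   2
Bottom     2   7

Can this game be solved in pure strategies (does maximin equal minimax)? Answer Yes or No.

Row minima: Top → 0, Middle → -2, Bottom → 2; maximin = 2.
Column maxima: C1 → 7, C2 → 7; minimax = 7.
2 ≠ 7, so no pure-strategy equilibrium exists.

No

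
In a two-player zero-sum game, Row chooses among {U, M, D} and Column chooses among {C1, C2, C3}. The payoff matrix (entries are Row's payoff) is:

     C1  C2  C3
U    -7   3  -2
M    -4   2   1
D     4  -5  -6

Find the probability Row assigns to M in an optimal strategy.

Row minima: U → -7, M → -4, D → -6; maximin = -4.
Column maxima: C1 → 4, C2 → 3, C3 → 1; minimax = 1.
-4 ≠ 1, so there is no saddle point; optimal play is mixed.
C2 is strictly dominated by C3 (it gives Row strictly more in every row), so Column never plays it.
With C2 eliminated, U is strictly dominated by M (M gives Row strictly more in every remaining column), so Row never plays it.
On the remaining 2×2 (M, D vs C1, C3):
Let Row play M with probability p. Expected payoff against C1: (-4)p + 4(1−p) = −8p + 4; against C3: 1p + (-6)(1−p) = 7p − 6.
Setting these equal: −8p + 4 = 7p − 6 ⇒ −15p = -10 ⇒ p = 2/3, and the value is (-8)·(2/3) + 4 = -4/3.
For Column: with q = P(C1), equating M's and D's payoffs gives −5q + 1 = 10q − 6 ⇒ q = 7/15.

2/3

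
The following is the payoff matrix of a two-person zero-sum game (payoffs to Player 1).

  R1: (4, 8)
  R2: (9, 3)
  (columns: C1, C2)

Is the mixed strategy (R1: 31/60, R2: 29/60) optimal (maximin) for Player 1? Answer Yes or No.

No

Against C1 this mix gives (31/60)·4 + (29/60)·9 = 77/12.
Against C2 this mix gives (31/60)·8 + (29/60)·3 = 67/12.
Player 2 will play C2, holding Player 1 to 67/12. Shifting weight toward the row that does better against C2 would raise this floor (the equalizing mix achieves 6 against both C2 and C1), so the proposed strategy is not optimal.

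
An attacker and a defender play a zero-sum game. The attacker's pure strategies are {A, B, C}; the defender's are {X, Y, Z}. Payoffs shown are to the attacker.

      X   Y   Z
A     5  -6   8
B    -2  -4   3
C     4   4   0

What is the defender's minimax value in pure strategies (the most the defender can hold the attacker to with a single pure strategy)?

Column maxima: X → 5, Y → 4, Z → 8.
The smallest of these is 4.

4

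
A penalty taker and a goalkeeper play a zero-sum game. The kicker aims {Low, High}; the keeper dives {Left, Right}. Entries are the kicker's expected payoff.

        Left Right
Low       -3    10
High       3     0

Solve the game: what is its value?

15/8

Row minima: Low → -3, High → 0; maximin = 0.
Column maxima: Left → 3, Right → 10; minimax = 3.
0 ≠ 3, so there is no saddle point; optimal play is mixed.
Let the kicker play Low with probability p. Expected payoff against Left: (-3)p + 3(1−p) = −6p + 3; against Right: 10p + 0(1−p) = 10p.
Setting these equal: −6p + 3 = 10p ⇒ −16p = -3 ⇒ p = 3/16, and the value is (-6)·(3/16) + 3 = 15/8.
For the keeper: with q = P(Left), equating Low's and High's payoffs gives −13q + 10 = 3q ⇒ q = 5/8.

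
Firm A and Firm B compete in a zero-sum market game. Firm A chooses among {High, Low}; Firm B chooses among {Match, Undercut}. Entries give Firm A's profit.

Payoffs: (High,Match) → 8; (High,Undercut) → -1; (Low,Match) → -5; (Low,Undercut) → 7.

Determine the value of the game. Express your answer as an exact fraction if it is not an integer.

17/7

Row minima: High → -1, Low → -5; maximin = -1.
Column maxima: Match → 8, Undercut → 7; minimax = 7.
-1 ≠ 7, so there is no saddle point; optimal play is mixed.
Let Firm A play High with probability p. Expected payoff against Match: 8p + (-5)(1−p) = 13p − 5; against Undercut: (-1)p + 7(1−p) = −8p + 7.
Setting these equal: 13p − 5 = −8p + 7 ⇒ 21p = 12 ⇒ p = 4/7, and the value is (13)·(4/7) − 5 = 17/7.
For Firm B: with q = P(Match), equating High's and Low's payoffs gives 9q − 1 = −12q + 7 ⇒ q = 8/21.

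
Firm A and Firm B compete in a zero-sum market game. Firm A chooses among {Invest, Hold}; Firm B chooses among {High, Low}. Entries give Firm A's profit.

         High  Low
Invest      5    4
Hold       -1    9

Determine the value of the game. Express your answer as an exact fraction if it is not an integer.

49/11

Row minima: Invest → 4, Hold → -1; maximin = 4.
Column maxima: High → 5, Low → 9; minimax = 5.
4 ≠ 5, so there is no saddle point; optimal play is mixed.
Let Firm A play Invest with probability p. Expected payoff against High: 5p + (-1)(1−p) = 6p − 1; against Low: 4p + 9(1−p) = −5p + 9.
Setting these equal: 6p − 1 = −5p + 9 ⇒ 11p = 10 ⇒ p = 10/11, and the value is (6)·(10/11) − 1 = 49/11.
For Firm B: with q = P(High), equating Invest's and Hold's payoffs gives q + 4 = −10q + 9 ⇒ q = 5/11.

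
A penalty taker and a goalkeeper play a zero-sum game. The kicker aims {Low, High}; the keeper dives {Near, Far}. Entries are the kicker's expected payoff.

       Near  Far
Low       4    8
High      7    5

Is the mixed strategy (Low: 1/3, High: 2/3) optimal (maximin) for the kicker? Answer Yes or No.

Against Near this mix gives (1/3)·4 + (2/3)·7 = 6.
Against Far this mix gives (1/3)·8 + (2/3)·5 = 6.
All of the keeper's active replies (Near, Far) yield 6, and no column does worse for the kicker. The mix makes the keeper indifferent and guarantees 6, so it is optimal.

Yes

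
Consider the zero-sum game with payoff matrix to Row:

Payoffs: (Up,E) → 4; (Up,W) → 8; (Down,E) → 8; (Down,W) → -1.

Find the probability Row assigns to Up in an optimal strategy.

Row minima: Up → 4, Down → -1; maximin = 4.
Column maxima: E → 8, W → 8; minimax = 8.
4 ≠ 8, so there is no saddle point; optimal play is mixed.
Let Row play Up with probability p. Expected payoff against E: 4p + 8(1−p) = −4p + 8; against W: 8p + (-1)(1−p) = 9p − 1.
Setting these equal: −4p + 8 = 9p − 1 ⇒ −13p = -9 ⇒ p = 9/13, and the value is (-4)·(9/13) + 8 = 68/13.
For Column: with q = P(E), equating Up's and Down's payoffs gives −4q + 8 = 9q − 1 ⇒ q = 9/13.

9/13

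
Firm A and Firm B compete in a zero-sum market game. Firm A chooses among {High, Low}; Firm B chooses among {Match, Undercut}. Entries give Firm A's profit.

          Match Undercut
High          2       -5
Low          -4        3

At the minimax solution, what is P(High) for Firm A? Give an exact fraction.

Row minima: High → -5, Low → -4; maximin = -4.
Column maxima: Match → 2, Undercut → 3; minimax = 2.
-4 ≠ 2, so there is no saddle point; optimal play is mixed.
Let Firm A play High with probability p. Expected payoff against Match: 2p + (-4)(1−p) = 6p − 4; against Undercut: (-5)p + 3(1−p) = −8p + 3.
Setting these equal: 6p − 4 = −8p + 3 ⇒ 14p = 7 ⇒ p = 1/2, and the value is (6)·(1/2) − 4 = -1.
For Firm B: with q = P(Match), equating High's and Low's payoffs gives 7q − 5 = −7q + 3 ⇒ q = 4/7.

1/2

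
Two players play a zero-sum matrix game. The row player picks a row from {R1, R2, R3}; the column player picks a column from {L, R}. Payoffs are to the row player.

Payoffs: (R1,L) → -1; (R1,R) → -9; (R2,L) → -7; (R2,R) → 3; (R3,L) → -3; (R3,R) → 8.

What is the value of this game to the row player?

-35/19

Row minima: R1 → -9, R2 → -7, R3 → -3; maximin = -3.
Column maxima: L → -1, R → 8; minimax = -1.
-3 ≠ -1, so there is no saddle point; optimal play is mixed.
R2 is strictly dominated by R3, so the row player never plays it.
On the remaining 2×2 (R1, R3 vs L, R):
Let the row player play R1 with probability p. Expected payoff against L: (-1)p + (-3)(1−p) = 2p − 3; against R: (-9)p + 8(1−p) = −17p + 8.
Setting these equal: 2p − 3 = −17p + 8 ⇒ 19p = 11 ⇒ p = 11/19, and the value is (2)·(11/19) − 3 = -35/19.
For the column player: with q = P(L), equating R1's and R3's payoffs gives 8q − 9 = −11q + 8 ⇒ q = 17/19.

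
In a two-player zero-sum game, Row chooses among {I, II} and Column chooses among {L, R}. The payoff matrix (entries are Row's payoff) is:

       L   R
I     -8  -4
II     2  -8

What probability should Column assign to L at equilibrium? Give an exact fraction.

Row minima: I → -8, II → -8; maximin = -8.
Column maxima: L → 2, R → -4; minimax = -4.
-8 ≠ -4, so there is no saddle point; optimal play is mixed.
Let Row play I with probability p. Expected payoff against L: (-8)p + 2(1−p) = −10p + 2; against R: (-4)p + (-8)(1−p) = 4p − 8.
Setting these equal: −10p + 2 = 4p − 8 ⇒ −14p = -10 ⇒ p = 5/7, and the value is (-10)·(5/7) + 2 = -36/7.
For Column: with q = P(L), equating I's and II's payoffs gives −4q − 4 = 10q − 8 ⇒ q = 2/7.

2/7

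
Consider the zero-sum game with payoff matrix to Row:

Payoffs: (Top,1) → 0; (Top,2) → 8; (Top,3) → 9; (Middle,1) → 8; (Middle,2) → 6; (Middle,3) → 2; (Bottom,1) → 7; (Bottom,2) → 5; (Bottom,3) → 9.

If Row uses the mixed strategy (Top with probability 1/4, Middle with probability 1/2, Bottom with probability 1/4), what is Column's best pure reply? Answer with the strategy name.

3

If Column plays 1, Row's expected payoff is (1/4)·0 + (1/2)·8 + (1/4)·7 = 23/4.
If Column plays 2, Row's expected payoff is (1/4)·8 + (1/2)·6 + (1/4)·5 = 25/4.
If Column plays 3, Row's expected payoff is (1/4)·9 + (1/2)·2 + (1/4)·9 = 11/2.
Column minimizes Row's payoff; the smallest is 11/2, so the best response is 3.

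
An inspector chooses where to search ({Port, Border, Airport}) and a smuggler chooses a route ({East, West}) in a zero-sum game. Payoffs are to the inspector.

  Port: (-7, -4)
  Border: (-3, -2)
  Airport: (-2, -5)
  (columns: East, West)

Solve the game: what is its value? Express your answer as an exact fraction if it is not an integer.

-11/4

Row minima: Port → -7, Border → -3, Airport → -5; maximin = -3.
Column maxima: East → -2, West → -2; minimax = -2.
-3 ≠ -2, so there is no saddle point; optimal play is mixed.
Port is strictly dominated by Border, so the inspector never plays it.
On the remaining 2×2 (Border, Airport vs East, West):
Let the inspector play Border with probability p. Expected payoff against East: (-3)p + (-2)(1−p) = −p − 2; against West: (-2)p + (-5)(1−p) = 3p − 5.
Setting these equal: −p − 2 = 3p − 5 ⇒ −4p = -3 ⇒ p = 3/4, and the value is (-1)·(3/4) − 2 = -11/4.
For the smuggler: with q = P(East), equating Border's and Airport's payoffs gives −q − 2 = 3q − 5 ⇒ q = 3/4.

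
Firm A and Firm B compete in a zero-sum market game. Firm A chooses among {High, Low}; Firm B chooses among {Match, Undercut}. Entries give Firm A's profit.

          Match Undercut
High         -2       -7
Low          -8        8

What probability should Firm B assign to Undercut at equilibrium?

Row minima: High → -7, Low → -8; maximin = -7.
Column maxima: Match → -2, Undercut → 8; minimax = -2.
-7 ≠ -2, so there is no saddle point; optimal play is mixed.
Let Firm A play High with probability p. Expected payoff against Match: (-2)p + (-8)(1−p) = 6p − 8; against Undercut: (-7)p + 8(1−p) = −15p + 8.
Setting these equal: 6p − 8 = −15p + 8 ⇒ 21p = 16 ⇒ p = 16/21, and the value is (6)·(16/21) − 8 = -24/7.
For Firm B: with q = P(Match), equating High's and Low's payoffs gives 5q − 7 = −16q + 8 ⇒ q = 5/7.

2/7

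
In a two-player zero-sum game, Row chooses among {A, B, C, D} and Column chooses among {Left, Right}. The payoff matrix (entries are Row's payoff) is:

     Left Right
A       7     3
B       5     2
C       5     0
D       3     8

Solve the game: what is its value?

47/9

Row minima: A → 3, B → 2, C → 0, D → 3; maximin = 3.
Column maxima: Left → 7, Right → 8; minimax = 7.
3 ≠ 7, so there is no saddle point; optimal play is mixed.
B is strictly dominated by A, so Row never plays it.
C is strictly dominated by A, so Row never plays it.
On the remaining 2×2 (A, D vs Left, Right):
Let Row play A with probability p. Expected payoff against Left: 7p + 3(1−p) = 4p + 3; against Right: 3p + 8(1−p) = −5p + 8.
Setting these equal: 4p + 3 = −5p + 8 ⇒ 9p = 5 ⇒ p = 5/9, and the value is (4)·(5/9) + 3 = 47/9.
For Column: with q = P(Left), equating A's and D's payoffs gives 4q + 3 = −5q + 8 ⇒ q = 5/9.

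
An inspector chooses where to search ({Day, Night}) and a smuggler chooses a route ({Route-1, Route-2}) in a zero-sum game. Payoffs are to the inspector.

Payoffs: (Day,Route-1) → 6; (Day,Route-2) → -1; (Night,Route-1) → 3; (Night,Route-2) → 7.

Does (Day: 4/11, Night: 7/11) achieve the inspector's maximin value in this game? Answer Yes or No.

Against Route-1 this mix gives (4/11)·6 + (7/11)·3 = 45/11.
Against Route-2 this mix gives (4/11)·(-1) + (7/11)·7 = 45/11.
All of the smuggler's active replies (Route-1, Route-2) yield 45/11, and no column does worse for the inspector. The mix makes the smuggler indifferent and guarantees 45/11, so it is optimal.

Yes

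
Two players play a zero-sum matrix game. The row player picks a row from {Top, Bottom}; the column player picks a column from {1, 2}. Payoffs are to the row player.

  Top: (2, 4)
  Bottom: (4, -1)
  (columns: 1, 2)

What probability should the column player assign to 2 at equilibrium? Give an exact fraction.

2/7

Row minima: Top → 2, Bottom → -1; maximin = 2.
Column maxima: 1 → 4, 2 → 4; minimax = 4.
2 ≠ 4, so there is no saddle point; optimal play is mixed.
Let the row player play Top with probability p. Expected payoff against 1: 2p + 4(1−p) = −2p + 4; against 2: 4p + (-1)(1−p) = 5p − 1.
Setting these equal: −2p + 4 = 5p − 1 ⇒ −7p = -5 ⇒ p = 5/7, and the value is (-2)·(5/7) + 4 = 18/7.
For the column player: with q = P(1), equating Top's and Bottom's payoffs gives −2q + 4 = 5q − 1 ⇒ q = 5/7.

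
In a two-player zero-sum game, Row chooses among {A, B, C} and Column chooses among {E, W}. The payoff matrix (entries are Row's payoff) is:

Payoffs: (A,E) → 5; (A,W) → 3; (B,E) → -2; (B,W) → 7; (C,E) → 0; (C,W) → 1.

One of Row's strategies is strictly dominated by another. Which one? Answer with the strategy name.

C

A gives a strictly higher payoff than C against every column: 5 > 0, 3 > 1.
So C is strictly dominated and Row never plays it.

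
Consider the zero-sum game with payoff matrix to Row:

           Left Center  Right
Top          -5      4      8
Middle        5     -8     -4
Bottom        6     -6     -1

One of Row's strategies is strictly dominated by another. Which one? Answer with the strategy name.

Bottom gives a strictly higher payoff than Middle against every column: 6 > 5, -6 > -8, -1 > -4.
So Middle is strictly dominated and Row never plays it.

Middle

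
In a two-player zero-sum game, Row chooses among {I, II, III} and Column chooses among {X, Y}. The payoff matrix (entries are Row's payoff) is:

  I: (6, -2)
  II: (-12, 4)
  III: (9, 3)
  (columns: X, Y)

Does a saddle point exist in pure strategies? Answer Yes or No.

Row minima: I → -2, II → -12, III → 3; maximin = 3.
Column maxima: X → 9, Y → 4; minimax = 4.
3 ≠ 4, so no pure-strategy equilibrium exists.

No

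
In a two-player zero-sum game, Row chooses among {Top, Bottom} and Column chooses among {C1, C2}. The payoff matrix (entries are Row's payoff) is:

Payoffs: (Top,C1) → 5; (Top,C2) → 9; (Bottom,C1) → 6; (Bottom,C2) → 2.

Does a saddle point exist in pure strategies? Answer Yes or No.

Row minima: Top → 5, Bottom → 2; maximin = 5.
Column maxima: C1 → 6, C2 → 9; minimax = 6.
5 ≠ 6, so no pure-strategy equilibrium exists.

No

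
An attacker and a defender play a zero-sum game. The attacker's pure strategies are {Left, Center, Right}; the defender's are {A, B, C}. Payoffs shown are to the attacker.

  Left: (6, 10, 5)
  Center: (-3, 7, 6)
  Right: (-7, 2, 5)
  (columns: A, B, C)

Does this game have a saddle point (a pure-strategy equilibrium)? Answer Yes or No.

Row minima: Left → 5, Center → -3, Right → -7; maximin = 5.
Column maxima: A → 6, B → 10, C → 6; minimax = 6.
5 ≠ 6, so no pure-strategy equilibrium exists.

No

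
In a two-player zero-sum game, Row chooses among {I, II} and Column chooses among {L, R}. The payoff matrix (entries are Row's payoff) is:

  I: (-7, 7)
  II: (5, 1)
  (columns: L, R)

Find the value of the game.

Row minima: I → -7, II → 1; maximin = 1.
Column maxima: L → 5, R → 7; minimax = 5.
1 ≠ 5, so there is no saddle point; optimal play is mixed.
Let Row play I with probability p. Expected payoff against L: (-7)p + 5(1−p) = −12p + 5; against R: 7p + 1(1−p) = 6p + 1.
Setting these equal: −12p + 5 = 6p + 1 ⇒ −18p = -4 ⇒ p = 2/9, and the value is (-12)·(2/9) + 5 = 7/3.
For Column: with q = P(L), equating I's and II's payoffs gives −14q + 7 = 4q + 1 ⇒ q = 1/3.

7/3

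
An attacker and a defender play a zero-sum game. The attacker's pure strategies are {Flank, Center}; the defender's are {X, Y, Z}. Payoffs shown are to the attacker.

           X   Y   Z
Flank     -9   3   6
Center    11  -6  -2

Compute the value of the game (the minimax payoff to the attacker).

Row minima: Flank → -9, Center → -6; maximin = -6.
Column maxima: X → 11, Y → 3, Z → 6; minimax = 3.
-6 ≠ 3, so there is no saddle point; optimal play is mixed.
Z is strictly dominated by Y (it gives the attacker strictly more in every row), so the defender never plays it.
On the remaining 2×2 (Flank, Center vs X, Y):
Let the attacker play Flank with probability p. Expected payoff against X: (-9)p + 11(1−p) = −20p + 11; against Y: 3p + (-6)(1−p) = 9p − 6.
Setting these equal: −20p + 11 = 9p − 6 ⇒ −29p = -17 ⇒ p = 17/29, and the value is (-20)·(17/29) + 11 = -21/29.
For the defender: with q = P(X), equating Flank's and Center's payoffs gives −12q + 3 = 17q − 6 ⇒ q = 9/29.

-21/29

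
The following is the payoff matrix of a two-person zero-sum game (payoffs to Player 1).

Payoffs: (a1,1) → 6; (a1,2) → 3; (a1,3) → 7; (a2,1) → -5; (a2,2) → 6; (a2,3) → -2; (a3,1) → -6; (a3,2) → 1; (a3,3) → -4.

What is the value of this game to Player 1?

Row minima: a1 → 3, a2 → -5, a3 → -6; maximin = 3.
Column maxima: 1 → 6, 2 → 6, 3 → 7; minimax = 6.
3 ≠ 6, so there is no saddle point; optimal play is mixed.
a3 is strictly dominated by a1, so Player 1 never plays it.
3 is strictly dominated by 1 (it gives Player 1 strictly more in every row), so Player 2 never plays it.
On the remaining 2×2 (a1, a2 vs 1, 2):
Let Player 1 play a1 with probability p. Expected payoff against 1: 6p + (-5)(1−p) = 11p − 5; against 2: 3p + 6(1−p) = −3p + 6.
Setting these equal: 11p − 5 = −3p + 6 ⇒ 14p = 11 ⇒ p = 11/14, and the value is (11)·(11/14) − 5 = 51/14.
For Player 2: with q = P(1), equating a1's and a2's payoffs gives 3q + 3 = −11q + 6 ⇒ q = 3/14.

51/14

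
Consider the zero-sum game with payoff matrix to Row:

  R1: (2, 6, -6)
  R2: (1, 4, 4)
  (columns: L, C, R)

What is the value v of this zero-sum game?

14/11

Row minima: R1 → -6, R2 → 1; maximin = 1.
Column maxima: L → 2, C → 6, R → 4; minimax = 2.
1 ≠ 2, so there is no saddle point; optimal play is mixed.
C is strictly dominated by L (it gives Row strictly more in every row), so Column never plays it.
On the remaining 2×2 (R1, R2 vs L, R):
Let Row play R1 with probability p. Expected payoff against L: 2p + 1(1−p) = p + 1; against R: (-6)p + 4(1−p) = −10p + 4.
Setting these equal: p + 1 = −10p + 4 ⇒ 11p = 3 ⇒ p = 3/11, and the value is (1)·(3/11) + 1 = 14/11.
For Column: with q = P(L), equating R1's and R2's payoffs gives 8q − 6 = −3q + 4 ⇒ q = 10/11.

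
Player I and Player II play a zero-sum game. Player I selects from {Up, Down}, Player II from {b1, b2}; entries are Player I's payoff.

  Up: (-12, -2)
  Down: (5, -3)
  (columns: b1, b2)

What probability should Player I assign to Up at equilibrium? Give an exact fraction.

4/9

Row minima: Up → -12, Down → -3; maximin = -3.
Column maxima: b1 → 5, b2 → -2; minimax = -2.
-3 ≠ -2, so there is no saddle point; optimal play is mixed.
Let Player I play Up with probability p. Expected payoff against b1: (-12)p + 5(1−p) = −17p + 5; against b2: (-2)p + (-3)(1−p) = p − 3.
Setting these equal: −17p + 5 = p − 3 ⇒ −18p = -8 ⇒ p = 4/9, and the value is (-17)·(4/9) + 5 = -23/9.
For Player II: with q = P(b1), equating Up's and Down's payoffs gives −10q − 2 = 8q − 3 ⇒ q = 1/18.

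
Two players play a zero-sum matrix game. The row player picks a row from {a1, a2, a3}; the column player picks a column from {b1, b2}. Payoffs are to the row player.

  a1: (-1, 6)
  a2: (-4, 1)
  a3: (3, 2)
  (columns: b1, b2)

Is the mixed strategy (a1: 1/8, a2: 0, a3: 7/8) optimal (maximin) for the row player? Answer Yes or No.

Against b1 this mix gives (1/8)·(-1) + (7/8)·3 = 5/2.
Against b2 this mix gives (1/8)·6 + (7/8)·2 = 5/2.
All of the column player's active replies (b1, b2) yield 5/2, and no column does worse for the row player. The mix makes the column player indifferent and guarantees 5/2, so it is optimal.

Yes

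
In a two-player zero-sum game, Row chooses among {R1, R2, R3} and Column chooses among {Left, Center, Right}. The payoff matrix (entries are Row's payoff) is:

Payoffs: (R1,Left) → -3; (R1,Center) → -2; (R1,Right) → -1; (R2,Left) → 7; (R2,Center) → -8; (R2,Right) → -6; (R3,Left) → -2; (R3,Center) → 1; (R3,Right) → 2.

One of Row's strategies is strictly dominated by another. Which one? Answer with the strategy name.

R1

R3 gives a strictly higher payoff than R1 against every column: -2 > -3, 1 > -2, 2 > -1.
So R1 is strictly dominated and Row never plays it.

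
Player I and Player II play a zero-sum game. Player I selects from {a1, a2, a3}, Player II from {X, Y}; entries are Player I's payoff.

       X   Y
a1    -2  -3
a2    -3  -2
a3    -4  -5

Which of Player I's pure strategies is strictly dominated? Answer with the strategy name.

a3

a1 gives a strictly higher payoff than a3 against every column: -2 > -4, -3 > -5.
So a3 is strictly dominated and Player I never plays it.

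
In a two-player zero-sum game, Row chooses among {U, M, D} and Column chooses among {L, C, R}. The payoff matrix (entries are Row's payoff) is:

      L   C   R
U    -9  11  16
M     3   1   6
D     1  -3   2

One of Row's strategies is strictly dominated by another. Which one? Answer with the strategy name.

D

M gives a strictly higher payoff than D against every column: 3 > 1, 1 > -3, 6 > 2.
So D is strictly dominated and Row never plays it.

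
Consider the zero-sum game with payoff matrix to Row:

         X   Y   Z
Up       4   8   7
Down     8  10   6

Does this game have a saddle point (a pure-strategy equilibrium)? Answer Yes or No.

Row minima: Up → 4, Down → 6; maximin = 6.
Column maxima: X → 8, Y → 10, Z → 7; minimax = 7.
6 ≠ 7, so no pure-strategy equilibrium exists.

No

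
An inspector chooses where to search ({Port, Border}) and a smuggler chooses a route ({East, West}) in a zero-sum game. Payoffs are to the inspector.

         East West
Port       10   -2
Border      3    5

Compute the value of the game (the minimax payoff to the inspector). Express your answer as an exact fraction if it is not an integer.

Row minima: Port → -2, Border → 3; maximin = 3.
Column maxima: East → 10, West → 5; minimax = 5.
3 ≠ 5, so there is no saddle point; optimal play is mixed.
Let the inspector play Port with probability p. Expected payoff against East: 10p + 3(1−p) = 7p + 3; against West: (-2)p + 5(1−p) = −7p + 5.
Setting these equal: 7p + 3 = −7p + 5 ⇒ 14p = 2 ⇒ p = 1/7, and the value is (7)·(1/7) + 3 = 4.
For the smuggler: with q = P(East), equating Port's and Border's payoffs gives 12q − 2 = −2q + 5 ⇒ q = 1/2.

4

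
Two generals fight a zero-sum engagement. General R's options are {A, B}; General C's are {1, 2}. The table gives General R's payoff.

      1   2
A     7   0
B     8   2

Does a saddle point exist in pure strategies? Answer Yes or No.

Yes

Row minima: A → 0, B → 2; maximin = 2.
Column maxima: 1 → 8, 2 → 2; minimax = 2.
maximin = minimax = 2, so a saddle point exists.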